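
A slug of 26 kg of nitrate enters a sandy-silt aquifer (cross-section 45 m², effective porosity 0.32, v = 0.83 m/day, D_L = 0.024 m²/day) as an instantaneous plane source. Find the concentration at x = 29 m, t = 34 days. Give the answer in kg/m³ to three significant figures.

For an instantaneous plane source, C(x,t) = M/(n_e·A·√(4πDt)) · exp(−(x−vt)²/(4Dt)), with n_e·A the pore (flow) area.
Plume center vt = 0.83 × 34 = 28.22 m, so the well at 29 m is 0.78 m downgradient of the peak.
√(4πDt) = 3.202 m, giving peak height M/(n_e·A·√(4πDt)) = 26/(0.32 × 45 × 3.202) = 0.5639 kg/m³.
(x−vt)²/(4Dt) = (0.78)²/(4 × 0.024 × 34) = 0.1864; exp(−0.1864) = 0.8299.
C = 0.5639 × 0.8299 = 0.468 kg/m³.

0.468 kg/m³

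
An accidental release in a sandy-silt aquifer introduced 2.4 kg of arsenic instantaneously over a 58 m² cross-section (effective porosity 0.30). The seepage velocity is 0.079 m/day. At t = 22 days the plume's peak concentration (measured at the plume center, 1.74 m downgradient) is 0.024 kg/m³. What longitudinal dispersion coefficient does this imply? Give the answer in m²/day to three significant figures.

0.119 m²/day

At the plume center C_max = M/(n_e·A·√(4πDt)), so D = M²/(4πt·(n_e·A·C_max)²).
n_e·A·C_max = 0.30 × 58 × 0.024 = 0.4176 kg/m.
D = 2.4²/(4π × 22 × 0.4176²) = 0.119 m²/day.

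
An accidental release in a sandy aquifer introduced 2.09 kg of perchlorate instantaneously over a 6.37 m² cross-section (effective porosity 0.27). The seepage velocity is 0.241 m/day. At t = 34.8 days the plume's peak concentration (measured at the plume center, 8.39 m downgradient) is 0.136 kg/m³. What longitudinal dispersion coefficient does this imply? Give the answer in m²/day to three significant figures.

At the plume center C_max = M/(n_e·A·√(4πDt)), so D = M²/(4πt·(n_e·A·C_max)²).
n_e·A·C_max = 0.27 × 6.37 × 0.136 = 0.2339 kg/m.
D = 2.09²/(4π × 34.8 × 0.2339²) = 0.183 m²/day.

0.183 m²/day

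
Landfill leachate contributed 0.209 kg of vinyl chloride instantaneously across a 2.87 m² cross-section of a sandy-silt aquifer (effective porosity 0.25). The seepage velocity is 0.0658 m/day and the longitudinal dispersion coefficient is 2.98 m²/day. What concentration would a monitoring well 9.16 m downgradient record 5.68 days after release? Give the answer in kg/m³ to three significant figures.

For an instantaneous plane source, C(x,t) = M/(n_e·A·√(4πDt)) · exp(−(x−vt)²/(4Dt)), with n_e·A the pore (flow) area.
Plume center vt = 0.0658 × 5.68 = 0.373744 m, so the well at 9.16 m is 8.786256 m downgradient of the peak.
√(4πDt) = 14.58 m, giving peak height M/(n_e·A·√(4πDt)) = 0.209/(0.25 × 2.87 × 14.58) = 0.01998 kg/m³.
(x−vt)²/(4Dt) = (8.786256)²/(4 × 2.98 × 5.68) = 1.140; exp(−1.140) = 0.3198.
C = 0.01998 × 0.3198 = 0.00639 kg/m³.

0.00639 kg/m³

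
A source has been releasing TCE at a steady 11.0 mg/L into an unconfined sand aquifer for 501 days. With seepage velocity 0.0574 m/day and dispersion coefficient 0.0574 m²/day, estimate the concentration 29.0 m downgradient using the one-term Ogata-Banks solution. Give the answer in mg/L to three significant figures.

For a continuous step input, C/C₀ ≈ ½·erfc((x−vt)/(2√(Dt))).
vt = 0.0574 × 501 = 28.7574 m and 2√(Dt) = 2√(0.0574 × 501) = 10.73 m.
Argument (x−vt)/(2√(Dt)) = (29.0 − 28.7574)/10.73 = 0.02261; ½·erfc(0.02261) = 0.4872.
C = 11.0 × 0.4872 = 5.36 mg/L.

5.36 mg/L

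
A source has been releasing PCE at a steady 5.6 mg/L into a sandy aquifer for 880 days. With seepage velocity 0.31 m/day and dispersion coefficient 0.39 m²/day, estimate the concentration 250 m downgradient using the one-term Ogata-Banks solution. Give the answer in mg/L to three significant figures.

4.52 mg/L

For a continuous step input, C/C₀ ≈ ½·erfc((x−vt)/(2√(Dt))).
vt = 0.31 × 880 = 272.8 m and 2√(Dt) = 2√(0.39 × 880) = 37.05 m.
Argument (x−vt)/(2√(Dt)) = (250 − 272.8)/37.05 = -0.6154; ½·erfc(-0.6154) = 0.8079.
C = 5.6 × 0.8079 = 4.52 mg/L.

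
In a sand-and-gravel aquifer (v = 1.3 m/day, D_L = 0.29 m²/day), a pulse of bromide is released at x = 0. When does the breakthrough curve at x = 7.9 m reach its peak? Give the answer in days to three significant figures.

For the 1D instantaneous-source solution, setting ∂C/∂t = 0 at fixed x gives v²t² + 2Dt − x² = 0, so t = (√(D² + v²x²) − D)/v².
√(D² + v²x²) = √(0.29² + 1.3² × 7.9²) = 10.27; v² = 1.69.
t = (10.27 − 0.29)/1.69 = 5.91 days (vs. the pure-advection estimate x/v = 6.08 d).

5.91 days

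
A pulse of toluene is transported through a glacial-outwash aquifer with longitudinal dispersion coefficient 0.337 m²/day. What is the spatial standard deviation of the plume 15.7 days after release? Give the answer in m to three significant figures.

3.25 m

Dispersive spreading gives a Gaussian with σ² = 2Dt; advection only shifts the center.
σ = √(2 × 0.337 × 15.7) = 3.25 m.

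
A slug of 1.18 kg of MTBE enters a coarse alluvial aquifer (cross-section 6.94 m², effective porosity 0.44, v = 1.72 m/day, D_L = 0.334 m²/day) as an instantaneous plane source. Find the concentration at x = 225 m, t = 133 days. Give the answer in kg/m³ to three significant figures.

0.0151 kg/m³

For an instantaneous plane source, C(x,t) = M/(n_e·A·√(4πDt)) · exp(−(x−vt)²/(4Dt)), with n_e·A the pore (flow) area.
Plume center vt = 1.72 × 133 = 228.76 m, so the well at 225 m is 3.76 m upgradient of the peak.
√(4πDt) = 23.63 m, giving peak height M/(n_e·A·√(4πDt)) = 1.18/(0.44 × 6.94 × 23.63) = 0.01635 kg/m³.
(x−vt)²/(4Dt) = (-3.76)²/(4 × 0.334 × 133) = 0.07956; exp(−0.07956) = 0.9235.
C = 0.01635 × 0.9235 = 0.0151 kg/m³.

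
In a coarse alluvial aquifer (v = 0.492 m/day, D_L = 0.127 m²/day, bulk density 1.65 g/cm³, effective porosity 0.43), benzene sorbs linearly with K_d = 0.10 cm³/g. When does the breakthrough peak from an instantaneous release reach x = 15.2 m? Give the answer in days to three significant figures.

Retardation factor R = 1 + ρ_b·K_d/n = 1 + 1.65 × 0.10/0.43 = 1.384.
Sorption retards both mechanisms: v_R = v/R = 0.3555 m/day, D_R = D/R = 0.09176 m²/day.
Peak time from v_R²t² + 2D_R t − x² = 0: t = (√(D_R² + v_R²x²) − D_R)/v_R².
√(D_R² + v_R²x²) = √(0.09176² + 0.3555² × 15.2²) = 5.404; v_R² = 0.1264.
t = (5.404 − 0.09176)/0.1264 = 42.0 days.

42.0 days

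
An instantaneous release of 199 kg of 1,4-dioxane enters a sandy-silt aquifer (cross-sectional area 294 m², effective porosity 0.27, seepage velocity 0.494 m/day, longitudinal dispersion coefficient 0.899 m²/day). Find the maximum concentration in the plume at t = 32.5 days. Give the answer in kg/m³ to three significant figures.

0.131 kg/m³

The peak of an instantaneous 1D plume sits at x = vt; there the Gaussian factor is 1 and C_max = M/(n_e·A·√(4πDt)), where n_e·A is the pore area the mass is dissolved in.
√(4πDt) = √(4π × 0.899 × 32.5) = 19.16 m, so C_max = 199/(0.27 × 294 × 19.16) = 0.131 kg/m³.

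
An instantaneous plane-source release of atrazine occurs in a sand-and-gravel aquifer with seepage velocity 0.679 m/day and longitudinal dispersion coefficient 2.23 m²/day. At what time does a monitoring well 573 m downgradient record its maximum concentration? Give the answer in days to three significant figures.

For the 1D instantaneous-source solution, setting ∂C/∂t = 0 at fixed x gives v²t² + 2Dt − x² = 0, so t = (√(D² + v²x²) − D)/v².
√(D² + v²x²) = √(2.23² + 0.679² × 573²) = 389.1; v² = 0.461041.
t = (389.1 − 2.23)/0.461041 = 839 days (vs. the pure-advection estimate x/v = 844 d).

839 days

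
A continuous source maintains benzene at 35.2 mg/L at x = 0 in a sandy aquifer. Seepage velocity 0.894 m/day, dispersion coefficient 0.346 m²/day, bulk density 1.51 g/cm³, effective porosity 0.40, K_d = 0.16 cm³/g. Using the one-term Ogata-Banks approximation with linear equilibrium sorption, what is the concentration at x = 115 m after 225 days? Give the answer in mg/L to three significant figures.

30.1 mg/L

Retardation factor R = 1 + ρ_b·K_d/n = 1 + 1.51 × 0.16/0.40 = 1.604.
Sorption retards both mechanisms: v_R = v/R = 0.5574 m/day, D_R = D/R = 0.2157 m²/day.
v_R·t = 0.5574 × 225 = 125.415 m; 2√(D_R t) = 13.93 m; argument = (115 − 125.415)/13.93 = -0.7477.
C = C₀ × ½·erfc(-0.7477) = 35.2 × 0.8548 = 30.1 mg/L.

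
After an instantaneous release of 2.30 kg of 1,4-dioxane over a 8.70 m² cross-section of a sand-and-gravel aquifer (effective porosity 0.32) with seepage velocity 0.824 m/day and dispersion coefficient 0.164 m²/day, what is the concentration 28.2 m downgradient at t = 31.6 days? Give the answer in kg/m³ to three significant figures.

For an instantaneous plane source, C(x,t) = M/(n_e·A·√(4πDt)) · exp(−(x−vt)²/(4Dt)), with n_e·A the pore (flow) area.
Plume center vt = 0.824 × 31.6 = 26.0384 m, so the well at 28.2 m is 2.1616 m downgradient of the peak.
√(4πDt) = 8.070 m, giving peak height M/(n_e·A·√(4πDt)) = 2.30/(0.32 × 8.70 × 8.070) = 0.1024 kg/m³.
(x−vt)²/(4Dt) = (2.1616)²/(4 × 0.164 × 31.6) = 0.2254; exp(−0.2254) = 0.7982.
C = 0.1024 × 0.7982 = 0.0817 kg/m³.

0.0817 kg/m³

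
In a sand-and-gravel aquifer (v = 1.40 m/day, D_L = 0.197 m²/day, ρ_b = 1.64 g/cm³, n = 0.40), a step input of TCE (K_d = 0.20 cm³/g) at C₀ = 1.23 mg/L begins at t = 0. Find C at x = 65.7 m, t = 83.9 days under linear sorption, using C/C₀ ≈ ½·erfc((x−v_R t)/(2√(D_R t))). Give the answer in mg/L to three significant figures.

Retardation factor R = 1 + ρ_b·K_d/n = 1 + 1.64 × 0.20/0.40 = 1.820.
Sorption retards both mechanisms: v_R = v/R = 0.7692 m/day, D_R = D/R = 0.1082 m²/day.
v_R·t = 0.7692 × 83.9 = 64.53588 m; 2√(D_R t) = 6.026 m; argument = (65.7 − 64.53588)/6.026 = 0.1932.
C = C₀ × ½·erfc(0.1932) = 1.23 × 0.3923 = 0.483 mg/L.

0.483 mg/L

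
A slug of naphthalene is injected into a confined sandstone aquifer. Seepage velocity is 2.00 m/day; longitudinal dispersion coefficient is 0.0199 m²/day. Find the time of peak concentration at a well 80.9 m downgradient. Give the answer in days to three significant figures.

For the 1D instantaneous-source solution, setting ∂C/∂t = 0 at fixed x gives v²t² + 2Dt − x² = 0, so t = (√(D² + v²x²) − D)/v².
√(D² + v²x²) = √(0.0199² + 2.00² × 80.9²) = 161.8; v² = 4.
t = (161.8 − 0.0199)/4 = 40.4 days (vs. the pure-advection estimate x/v = 40.5 d).

40.4 days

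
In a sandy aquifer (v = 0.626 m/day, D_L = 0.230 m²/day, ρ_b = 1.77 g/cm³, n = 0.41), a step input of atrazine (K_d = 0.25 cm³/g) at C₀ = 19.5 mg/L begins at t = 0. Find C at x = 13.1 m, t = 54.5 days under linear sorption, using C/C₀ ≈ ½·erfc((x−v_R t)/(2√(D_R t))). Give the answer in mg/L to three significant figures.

16.2 mg/L

Retardation factor R = 1 + ρ_b·K_d/n = 1 + 1.77 × 0.25/0.41 = 2.079.
Sorption retards both mechanisms: v_R = v/R = 0.3011 m/day, D_R = D/R = 0.1106 m²/day.
v_R·t = 0.3011 × 54.5 = 16.40995 m; 2√(D_R t) = 4.910 m; argument = (13.1 − 16.40995)/4.910 = -0.6741.
C = C₀ × ½·erfc(-0.6741) = 19.5 × 0.8298 = 16.2 mg/L.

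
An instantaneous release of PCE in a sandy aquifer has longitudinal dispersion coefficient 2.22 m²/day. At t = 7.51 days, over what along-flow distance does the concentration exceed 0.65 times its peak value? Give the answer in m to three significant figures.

10.7 m

The plume is Gaussian with σ = √(2Dt) = √(2 × 2.22 × 7.51) = 5.774 m.
C/C_peak = exp(−Δx²/(2σ²)) = 0.65 ⇒ Δx = σ·√(−2 ln 0.65) = 5.774 × 0.9282 = 5.359 m.
Width = 2Δx = 10.7 m.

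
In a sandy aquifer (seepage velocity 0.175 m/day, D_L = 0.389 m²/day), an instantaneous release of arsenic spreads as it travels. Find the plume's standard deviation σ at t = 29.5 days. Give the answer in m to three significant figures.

Dispersive spreading gives a Gaussian with σ² = 2Dt; advection only shifts the center.
σ = √(2 × 0.389 × 29.5) = 4.79 m.

4.79 m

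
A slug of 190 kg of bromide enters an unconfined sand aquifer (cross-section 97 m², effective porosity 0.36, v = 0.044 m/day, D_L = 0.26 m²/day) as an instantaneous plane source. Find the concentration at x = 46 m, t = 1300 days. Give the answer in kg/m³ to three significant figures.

0.0761 kg/m³

For an instantaneous plane source, C(x,t) = M/(n_e·A·√(4πDt)) · exp(−(x−vt)²/(4Dt)), with n_e·A the pore (flow) area.
Plume center vt = 0.044 × 1300 = 57.2 m, so the well at 46 m is 11.2 m upgradient of the peak.
√(4πDt) = 65.17 m, giving peak height M/(n_e·A·√(4πDt)) = 190/(0.36 × 97 × 65.17) = 0.08349 kg/m³.
(x−vt)²/(4Dt) = (-11.2)²/(4 × 0.26 × 1300) = 0.09278; exp(−0.09278) = 0.9114.
C = 0.08349 × 0.9114 = 0.0761 kg/m³.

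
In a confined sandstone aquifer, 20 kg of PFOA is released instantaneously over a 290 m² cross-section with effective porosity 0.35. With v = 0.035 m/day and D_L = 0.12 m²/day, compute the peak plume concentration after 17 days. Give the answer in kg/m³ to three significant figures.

0.0389 kg/m³

The peak of an instantaneous 1D plume sits at x = vt; there the Gaussian factor is 1 and C_max = M/(n_e·A·√(4πDt)), where n_e·A is the pore area the mass is dissolved in.
√(4πDt) = √(4π × 0.12 × 17) = 5.063 m, so C_max = 20/(0.35 × 290 × 5.063) = 0.0389 kg/m³.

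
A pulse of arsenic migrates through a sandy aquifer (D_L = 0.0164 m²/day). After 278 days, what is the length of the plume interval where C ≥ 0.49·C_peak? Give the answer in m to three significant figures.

The plume is Gaussian with σ = √(2Dt) = √(2 × 0.0164 × 278) = 3.020 m.
C/C_peak = exp(−Δx²/(2σ²)) = 0.49 ⇒ Δx = σ·√(−2 ln 0.49) = 3.020 × 1.194 = 3.606 m.
Width = 2Δx = 7.21 m.

7.21 m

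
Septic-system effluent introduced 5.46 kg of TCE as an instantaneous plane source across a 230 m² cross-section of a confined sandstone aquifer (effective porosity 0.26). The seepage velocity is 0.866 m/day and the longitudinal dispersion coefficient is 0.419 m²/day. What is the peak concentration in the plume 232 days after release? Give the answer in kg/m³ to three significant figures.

The peak of an instantaneous 1D plume sits at x = vt; there the Gaussian factor is 1 and C_max = M/(n_e·A·√(4πDt)), where n_e·A is the pore area the mass is dissolved in.
√(4πDt) = √(4π × 0.419 × 232) = 34.95 m, so C_max = 5.46/(0.26 × 230 × 34.95) = 0.00261 kg/m³.

0.00261 kg/m³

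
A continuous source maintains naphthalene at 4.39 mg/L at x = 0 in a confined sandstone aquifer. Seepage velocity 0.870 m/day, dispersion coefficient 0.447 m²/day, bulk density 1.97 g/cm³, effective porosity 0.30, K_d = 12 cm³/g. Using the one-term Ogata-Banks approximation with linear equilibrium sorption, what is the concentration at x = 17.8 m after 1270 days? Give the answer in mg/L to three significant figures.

Retardation factor R = 1 + ρ_b·K_d/n = 1 + 1.97 × 12/0.30 = 79.80.
Sorption retards both mechanisms: v_R = v/R = 0.01090 m/day, D_R = D/R = 0.005602 m²/day.
v_R·t = 0.01090 × 1270 = 13.843 m; 2√(D_R t) = 5.335 m; argument = (17.8 − 13.843)/5.335 = 0.7417.
C = C₀ × ½·erfc(0.7417) = 4.39 × 0.1471 = 0.646 mg/L.

0.646 mg/L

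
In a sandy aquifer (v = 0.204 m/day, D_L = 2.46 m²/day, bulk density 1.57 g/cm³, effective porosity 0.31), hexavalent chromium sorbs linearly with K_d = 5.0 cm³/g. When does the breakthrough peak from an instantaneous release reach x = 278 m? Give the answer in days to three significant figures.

34300 days

Retardation factor R = 1 + ρ_b·K_d/n = 1 + 1.57 × 5.0/0.31 = 26.32.
Sorption retards both mechanisms: v_R = v/R = 0.007751 m/day, D_R = D/R = 0.09347 m²/day.
Peak time from v_R²t² + 2D_R t − x² = 0: t = (√(D_R² + v_R²x²) − D_R)/v_R².
√(D_R² + v_R²x²) = √(0.09347² + 0.007751² × 278²) = 2.157; v_R² = 6.008e-05.
t = (2.157 − 0.09347)/6.008e-05 = 34300 days.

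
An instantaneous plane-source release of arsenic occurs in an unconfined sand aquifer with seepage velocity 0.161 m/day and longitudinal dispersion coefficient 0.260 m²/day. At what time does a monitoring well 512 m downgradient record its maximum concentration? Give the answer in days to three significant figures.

3170 days

For the 1D instantaneous-source solution, setting ∂C/∂t = 0 at fixed x gives v²t² + 2Dt − x² = 0, so t = (√(D² + v²x²) − D)/v².
√(D² + v²x²) = √(0.260² + 0.161² × 512²) = 82.43; v² = 0.025921.
t = (82.43 − 0.260)/0.025921 = 3170 days (vs. the pure-advection estimate x/v = 3180 d).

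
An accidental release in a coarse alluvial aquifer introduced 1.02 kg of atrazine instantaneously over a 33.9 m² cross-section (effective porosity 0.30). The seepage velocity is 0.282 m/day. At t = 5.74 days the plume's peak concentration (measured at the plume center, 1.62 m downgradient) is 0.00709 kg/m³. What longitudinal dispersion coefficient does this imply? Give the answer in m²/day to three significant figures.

2.77 m²/day

At the plume center C_max = M/(n_e·A·√(4πDt)), so D = M²/(4πt·(n_e·A·C_max)²).
n_e·A·C_max = 0.30 × 33.9 × 0.00709 = 0.07211 kg/m.
D = 1.02²/(4π × 5.74 × 0.07211²) = 2.77 m²/day.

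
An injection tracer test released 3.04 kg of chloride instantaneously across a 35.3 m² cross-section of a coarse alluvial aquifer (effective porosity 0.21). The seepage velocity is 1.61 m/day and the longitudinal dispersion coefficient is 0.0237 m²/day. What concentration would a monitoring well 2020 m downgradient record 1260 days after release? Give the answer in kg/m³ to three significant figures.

0.0114 kg/m³

For an instantaneous plane source, C(x,t) = M/(n_e·A·√(4πDt)) · exp(−(x−vt)²/(4Dt)), with n_e·A the pore (flow) area.
Plume center vt = 1.61 × 1260 = 2028.6 m, so the well at 2020 m is 8.6 m upgradient of the peak.
√(4πDt) = 19.37 m, giving peak height M/(n_e·A·√(4πDt)) = 3.04/(0.21 × 35.3 × 19.37) = 0.02117 kg/m³.
(x−vt)²/(4Dt) = (-8.6)²/(4 × 0.0237 × 1260) = 0.6192; exp(−0.6192) = 0.5384.
C = 0.02117 × 0.5384 = 0.0114 kg/m³.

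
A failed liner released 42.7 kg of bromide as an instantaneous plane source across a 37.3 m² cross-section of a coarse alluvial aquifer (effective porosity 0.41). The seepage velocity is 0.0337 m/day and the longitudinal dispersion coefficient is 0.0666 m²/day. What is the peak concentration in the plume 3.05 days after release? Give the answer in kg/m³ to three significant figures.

The peak of an instantaneous 1D plume sits at x = vt; there the Gaussian factor is 1 and C_max = M/(n_e·A·√(4πDt)), where n_e·A is the pore area the mass is dissolved in.
√(4πDt) = √(4π × 0.0666 × 3.05) = 1.598 m, so C_max = 42.7/(0.41 × 37.3 × 1.598) = 1.75 kg/m³.

1.75 kg/m³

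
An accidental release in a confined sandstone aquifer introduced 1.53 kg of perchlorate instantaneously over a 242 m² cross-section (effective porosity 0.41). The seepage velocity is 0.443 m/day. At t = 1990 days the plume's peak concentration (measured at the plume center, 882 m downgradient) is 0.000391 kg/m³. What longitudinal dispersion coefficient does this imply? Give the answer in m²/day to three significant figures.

At the plume center C_max = M/(n_e·A·√(4πDt)), so D = M²/(4πt·(n_e·A·C_max)²).
n_e·A·C_max = 0.41 × 242 × 0.000391 = 0.03880 kg/m.
D = 1.53²/(4π × 1990 × 0.03880²) = 0.0622 m²/day.

0.0622 m²/day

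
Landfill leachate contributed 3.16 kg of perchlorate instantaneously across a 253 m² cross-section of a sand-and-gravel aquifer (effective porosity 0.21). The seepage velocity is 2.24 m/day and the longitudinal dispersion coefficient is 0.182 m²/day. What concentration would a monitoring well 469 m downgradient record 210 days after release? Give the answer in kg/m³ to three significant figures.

For an instantaneous plane source, C(x,t) = M/(n_e·A·√(4πDt)) · exp(−(x−vt)²/(4Dt)), with n_e·A the pore (flow) area.
Plume center vt = 2.24 × 210 = 470.4 m, so the well at 469 m is 1.4 m upgradient of the peak.
√(4πDt) = 21.92 m, giving peak height M/(n_e·A·√(4πDt)) = 3.16/(0.21 × 253 × 21.92) = 0.002713 kg/m³.
(x−vt)²/(4Dt) = (-1.4)²/(4 × 0.182 × 210) = 0.01282; exp(−0.01282) = 0.9873.
C = 0.002713 × 0.9873 = 0.00268 kg/m³.

0.00268 kg/m³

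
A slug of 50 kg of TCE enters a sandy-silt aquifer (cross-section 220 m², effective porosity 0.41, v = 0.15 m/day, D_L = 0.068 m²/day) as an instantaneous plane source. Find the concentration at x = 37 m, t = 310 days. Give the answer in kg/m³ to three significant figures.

0.0117 kg/m³

For an instantaneous plane source, C(x,t) = M/(n_e·A·√(4πDt)) · exp(−(x−vt)²/(4Dt)), with n_e·A the pore (flow) area.
Plume center vt = 0.15 × 310 = 46.5 m, so the well at 37 m is 9.5 m upgradient of the peak.
√(4πDt) = 16.28 m, giving peak height M/(n_e·A·√(4πDt)) = 50/(0.41 × 220 × 16.28) = 0.03405 kg/m³.
(x−vt)²/(4Dt) = (-9.5)²/(4 × 0.068 × 310) = 1.070; exp(−1.070) = 0.3430.
C = 0.03405 × 0.3430 = 0.0117 kg/m³.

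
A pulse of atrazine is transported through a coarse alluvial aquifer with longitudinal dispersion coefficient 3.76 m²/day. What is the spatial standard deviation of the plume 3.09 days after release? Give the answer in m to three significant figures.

4.82 m

Dispersive spreading gives a Gaussian with σ² = 2Dt; advection only shifts the center.
σ = √(2 × 3.76 × 3.09) = 4.82 m.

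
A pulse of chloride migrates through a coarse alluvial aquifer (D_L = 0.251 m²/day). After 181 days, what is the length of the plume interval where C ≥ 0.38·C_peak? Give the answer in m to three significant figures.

26.5 m

The plume is Gaussian with σ = √(2Dt) = √(2 × 0.251 × 181) = 9.532 m.
C/C_peak = exp(−Δx²/(2σ²)) = 0.38 ⇒ Δx = σ·√(−2 ln 0.38) = 9.532 × 1.391 = 13.26 m.
Width = 2Δx = 26.5 m.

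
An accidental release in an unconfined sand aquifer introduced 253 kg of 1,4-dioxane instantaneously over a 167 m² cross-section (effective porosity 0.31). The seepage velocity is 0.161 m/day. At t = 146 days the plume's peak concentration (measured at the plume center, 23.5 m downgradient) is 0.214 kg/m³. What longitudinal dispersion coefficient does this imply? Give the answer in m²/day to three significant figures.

0.284 m²/day

At the plume center C_max = M/(n_e·A·√(4πDt)), so D = M²/(4πt·(n_e·A·C_max)²).
n_e·A·C_max = 0.31 × 167 × 0.214 = 11.08 kg/m.
D = 253²/(4π × 146 × 11.08²) = 0.284 m²/day.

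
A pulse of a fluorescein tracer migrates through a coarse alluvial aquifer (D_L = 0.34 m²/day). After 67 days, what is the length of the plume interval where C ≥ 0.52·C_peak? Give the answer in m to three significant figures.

15.4 m

The plume is Gaussian with σ = √(2Dt) = √(2 × 0.34 × 67) = 6.750 m.
C/C_peak = exp(−Δx²/(2σ²)) = 0.52 ⇒ Δx = σ·√(−2 ln 0.52) = 6.750 × 1.144 = 7.722 m.
Width = 2Δx = 15.4 m.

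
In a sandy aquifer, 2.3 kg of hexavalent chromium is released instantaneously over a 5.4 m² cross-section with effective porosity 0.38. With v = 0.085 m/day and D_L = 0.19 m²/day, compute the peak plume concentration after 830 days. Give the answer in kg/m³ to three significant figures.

The peak of an instantaneous 1D plume sits at x = vt; there the Gaussian factor is 1 and C_max = M/(n_e·A·√(4πDt)), where n_e·A is the pore area the mass is dissolved in.
√(4πDt) = √(4π × 0.19 × 830) = 44.52 m, so C_max = 2.3/(0.38 × 5.4 × 44.52) = 0.0252 kg/m³.

0.0252 kg/m³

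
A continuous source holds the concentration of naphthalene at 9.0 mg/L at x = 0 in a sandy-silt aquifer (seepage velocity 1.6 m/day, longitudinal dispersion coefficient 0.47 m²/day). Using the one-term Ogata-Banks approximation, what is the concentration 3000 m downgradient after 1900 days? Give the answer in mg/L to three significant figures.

For a continuous step input, C/C₀ ≈ ½·erfc((x−vt)/(2√(Dt))).
vt = 1.6 × 1900 = 3040 m and 2√(Dt) = 2√(0.47 × 1900) = 59.77 m.
Argument (x−vt)/(2√(Dt)) = (3000 − 3040)/59.77 = -0.6692; ½·erfc(-0.6692) = 0.8280.
C = 9.0 × 0.8280 = 7.45 mg/L.

7.45 mg/L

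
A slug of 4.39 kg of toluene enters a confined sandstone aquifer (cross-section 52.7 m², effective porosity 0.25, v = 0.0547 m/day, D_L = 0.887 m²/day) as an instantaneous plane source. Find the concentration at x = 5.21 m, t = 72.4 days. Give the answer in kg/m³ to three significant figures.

For an instantaneous plane source, C(x,t) = M/(n_e·A·√(4πDt)) · exp(−(x−vt)²/(4Dt)), with n_e·A the pore (flow) area.
Plume center vt = 0.0547 × 72.4 = 3.96028 m, so the well at 5.21 m is 1.24972 m downgradient of the peak.
√(4πDt) = 28.41 m, giving peak height M/(n_e·A·√(4πDt)) = 4.39/(0.25 × 52.7 × 28.41) = 0.01173 kg/m³.
(x−vt)²/(4Dt) = (1.24972)²/(4 × 0.887 × 72.4) = 0.006080; exp(−0.006080) = 0.9939.
C = 0.01173 × 0.9939 = 0.0117 kg/m³.

0.0117 kg/m³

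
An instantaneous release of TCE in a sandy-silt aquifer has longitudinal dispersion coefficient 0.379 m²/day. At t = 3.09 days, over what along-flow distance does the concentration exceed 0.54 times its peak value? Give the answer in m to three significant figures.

3.40 m

The plume is Gaussian with σ = √(2Dt) = √(2 × 0.379 × 3.09) = 1.530 m.
C/C_peak = exp(−Δx²/(2σ²)) = 0.54 ⇒ Δx = σ·√(−2 ln 0.54) = 1.530 × 1.110 = 1.698 m.
Width = 2Δx = 3.40 m.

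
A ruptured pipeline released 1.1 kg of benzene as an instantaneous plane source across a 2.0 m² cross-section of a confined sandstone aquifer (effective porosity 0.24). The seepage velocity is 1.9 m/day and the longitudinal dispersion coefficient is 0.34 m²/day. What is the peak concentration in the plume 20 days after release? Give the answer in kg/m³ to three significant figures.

The peak of an instantaneous 1D plume sits at x = vt; there the Gaussian factor is 1 and C_max = M/(n_e·A·√(4πDt)), where n_e·A is the pore area the mass is dissolved in.
√(4πDt) = √(4π × 0.34 × 20) = 9.244 m, so C_max = 1.1/(0.24 × 2.0 × 9.244) = 0.248 kg/m³.

0.248 kg/m³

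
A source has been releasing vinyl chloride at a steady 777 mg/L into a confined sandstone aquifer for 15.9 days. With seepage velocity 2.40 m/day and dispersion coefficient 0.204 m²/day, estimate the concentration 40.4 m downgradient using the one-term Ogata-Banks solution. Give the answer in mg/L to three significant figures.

For a continuous step input, C/C₀ ≈ ½·erfc((x−vt)/(2√(Dt))).
vt = 2.40 × 15.9 = 38.16 m and 2√(Dt) = 2√(0.204 × 15.9) = 3.602 m.
Argument (x−vt)/(2√(Dt)) = (40.4 − 38.16)/3.602 = 0.6219; ½·erfc(0.6219) = 0.1896.
C = 777 × 0.1896 = 147 mg/L.

147 mg/L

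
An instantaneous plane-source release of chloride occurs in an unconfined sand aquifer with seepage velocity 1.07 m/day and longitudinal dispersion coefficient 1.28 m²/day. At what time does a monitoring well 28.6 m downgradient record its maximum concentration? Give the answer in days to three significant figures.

For the 1D instantaneous-source solution, setting ∂C/∂t = 0 at fixed x gives v²t² + 2Dt − x² = 0, so t = (√(D² + v²x²) − D)/v².
√(D² + v²x²) = √(1.28² + 1.07² × 28.6²) = 30.63; v² = 1.1449.
t = (30.63 − 1.28)/1.1449 = 25.6 days (vs. the pure-advection estimate x/v = 26.7 d).

25.6 days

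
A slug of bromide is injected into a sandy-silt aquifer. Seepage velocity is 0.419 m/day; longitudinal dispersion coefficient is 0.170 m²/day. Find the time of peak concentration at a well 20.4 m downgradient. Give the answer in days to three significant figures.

47.7 days

For the 1D instantaneous-source solution, setting ∂C/∂t = 0 at fixed x gives v²t² + 2Dt − x² = 0, so t = (√(D² + v²x²) − D)/v².
√(D² + v²x²) = √(0.170² + 0.419² × 20.4²) = 8.549; v² = 0.175561.
t = (8.549 − 0.170)/0.175561 = 47.7 days (vs. the pure-advection estimate x/v = 48.7 d).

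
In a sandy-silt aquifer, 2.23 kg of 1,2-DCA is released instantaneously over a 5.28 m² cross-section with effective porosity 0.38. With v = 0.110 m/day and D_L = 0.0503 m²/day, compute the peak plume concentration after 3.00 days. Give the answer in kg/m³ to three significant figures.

The peak of an instantaneous 1D plume sits at x = vt; there the Gaussian factor is 1 and C_max = M/(n_e·A·√(4πDt)), where n_e·A is the pore area the mass is dissolved in.
√(4πDt) = √(4π × 0.0503 × 3.00) = 1.377 m, so C_max = 2.23/(0.38 × 5.28 × 1.377) = 0.807 kg/m³.

0.807 kg/m³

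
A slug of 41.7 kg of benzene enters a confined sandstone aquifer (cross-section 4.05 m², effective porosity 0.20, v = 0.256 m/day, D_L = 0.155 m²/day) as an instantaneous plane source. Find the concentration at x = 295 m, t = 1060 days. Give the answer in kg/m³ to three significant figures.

0.484 kg/m³

For an instantaneous plane source, C(x,t) = M/(n_e·A·√(4πDt)) · exp(−(x−vt)²/(4Dt)), with n_e·A the pore (flow) area.
Plume center vt = 0.256 × 1060 = 271.36 m, so the well at 295 m is 23.64 m downgradient of the peak.
√(4πDt) = 45.44 m, giving peak height M/(n_e·A·√(4πDt)) = 41.7/(0.20 × 4.05 × 45.44) = 1.133 kg/m³.
(x−vt)²/(4Dt) = (23.64)²/(4 × 0.155 × 1060) = 0.8503; exp(−0.8503) = 0.4273.
C = 1.133 × 0.4273 = 0.484 kg/m³.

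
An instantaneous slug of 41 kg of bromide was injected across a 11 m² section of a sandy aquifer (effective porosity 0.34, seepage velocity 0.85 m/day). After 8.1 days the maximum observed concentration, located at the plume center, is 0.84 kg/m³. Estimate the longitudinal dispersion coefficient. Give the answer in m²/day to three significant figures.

1.67 m²/day

At the plume center C_max = M/(n_e·A·√(4πDt)), so D = M²/(4πt·(n_e·A·C_max)²).
n_e·A·C_max = 0.34 × 11 × 0.84 = 3.142 kg/m.
D = 41²/(4π × 8.1 × 3.142²) = 1.67 m²/day.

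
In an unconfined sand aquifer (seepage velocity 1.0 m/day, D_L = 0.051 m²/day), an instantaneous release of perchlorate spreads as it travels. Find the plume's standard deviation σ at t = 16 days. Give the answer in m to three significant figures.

Dispersive spreading gives a Gaussian with σ² = 2Dt; advection only shifts the center.
σ = √(2 × 0.051 × 16) = 1.28 m.

1.28 m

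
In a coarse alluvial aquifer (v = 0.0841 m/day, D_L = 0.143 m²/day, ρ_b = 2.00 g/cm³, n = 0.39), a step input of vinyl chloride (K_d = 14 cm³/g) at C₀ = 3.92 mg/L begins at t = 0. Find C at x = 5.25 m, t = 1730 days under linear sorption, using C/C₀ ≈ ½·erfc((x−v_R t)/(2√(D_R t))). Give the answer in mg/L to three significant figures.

Retardation factor R = 1 + ρ_b·K_d/n = 1 + 2.00 × 14/0.39 = 72.79.
Sorption retards both mechanisms: v_R = v/R = 0.001155 m/day, D_R = D/R = 0.001965 m²/day.
v_R·t = 0.001155 × 1730 = 1.99815 m; 2√(D_R t) = 3.688 m; argument = (5.25 − 1.99815)/3.688 = 0.8817.
C = C₀ × ½·erfc(0.8817) = 3.92 × 0.1062 = 0.416 mg/L.

0.416 mg/L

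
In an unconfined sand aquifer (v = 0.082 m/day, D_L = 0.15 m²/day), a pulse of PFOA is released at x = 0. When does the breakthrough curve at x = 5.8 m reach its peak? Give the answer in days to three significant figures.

For the 1D instantaneous-source solution, setting ∂C/∂t = 0 at fixed x gives v²t² + 2Dt − x² = 0, so t = (√(D² + v²x²) − D)/v².
√(D² + v²x²) = √(0.15² + 0.082² × 5.8²) = 0.4987; v² = 0.006724.
t = (0.4987 − 0.15)/0.006724 = 51.9 days (vs. the pure-advection estimate x/v = 70.7 d).

51.9 days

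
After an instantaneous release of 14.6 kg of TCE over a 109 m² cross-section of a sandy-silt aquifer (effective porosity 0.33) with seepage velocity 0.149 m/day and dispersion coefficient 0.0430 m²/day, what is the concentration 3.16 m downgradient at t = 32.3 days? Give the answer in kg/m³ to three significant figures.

0.0594 kg/m³

For an instantaneous plane source, C(x,t) = M/(n_e·A·√(4πDt)) · exp(−(x−vt)²/(4Dt)), with n_e·A the pore (flow) area.
Plume center vt = 0.149 × 32.3 = 4.8127 m, so the well at 3.16 m is 1.6527 m upgradient of the peak.
√(4πDt) = 4.178 m, giving peak height M/(n_e·A·√(4πDt)) = 14.6/(0.33 × 109 × 4.178) = 0.09715 kg/m³.
(x−vt)²/(4Dt) = (-1.6527)²/(4 × 0.0430 × 32.3) = 0.4917; exp(−0.4917) = 0.6116.
C = 0.09715 × 0.6116 = 0.0594 kg/m³.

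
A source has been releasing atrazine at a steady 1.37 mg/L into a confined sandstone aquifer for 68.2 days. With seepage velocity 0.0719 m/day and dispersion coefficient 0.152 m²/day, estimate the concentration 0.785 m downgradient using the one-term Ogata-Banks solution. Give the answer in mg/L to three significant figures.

For a continuous step input, C/C₀ ≈ ½·erfc((x−vt)/(2√(Dt))).
vt = 0.0719 × 68.2 = 4.90358 m and 2√(Dt) = 2√(0.152 × 68.2) = 6.439 m.
Argument (x−vt)/(2√(Dt)) = (0.785 − 4.90358)/6.439 = -0.6396; ½·erfc(-0.6396) = 0.8171.
C = 1.37 × 0.8171 = 1.12 mg/L.

1.12 mg/L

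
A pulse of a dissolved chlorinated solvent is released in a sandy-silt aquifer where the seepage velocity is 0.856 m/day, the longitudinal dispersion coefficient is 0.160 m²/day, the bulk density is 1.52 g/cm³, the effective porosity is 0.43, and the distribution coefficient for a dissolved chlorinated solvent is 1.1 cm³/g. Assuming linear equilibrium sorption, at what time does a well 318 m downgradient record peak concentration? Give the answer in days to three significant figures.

Retardation factor R = 1 + ρ_b·K_d/n = 1 + 1.52 × 1.1/0.43 = 4.888.
Sorption retards both mechanisms: v_R = v/R = 0.1751 m/day, D_R = D/R = 0.03273 m²/day.
Peak time from v_R²t² + 2D_R t − x² = 0: t = (√(D_R² + v_R²x²) − D_R)/v_R².
√(D_R² + v_R²x²) = √(0.03273² + 0.1751² × 318²) = 55.68; v_R² = 0.03066.
t = (55.68 − 0.03273)/0.03066 = 1810 days.

1810 days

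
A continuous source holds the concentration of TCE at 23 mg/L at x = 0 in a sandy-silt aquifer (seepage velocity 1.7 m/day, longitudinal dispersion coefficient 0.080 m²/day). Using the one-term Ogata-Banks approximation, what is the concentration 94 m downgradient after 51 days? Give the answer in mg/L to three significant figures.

0.122 mg/L

For a continuous step input, C/C₀ ≈ ½·erfc((x−vt)/(2√(Dt))).
vt = 1.7 × 51 = 86.7 m and 2√(Dt) = 2√(0.080 × 51) = 4.040 m.
Argument (x−vt)/(2√(Dt)) = (94 − 86.7)/4.040 = 1.807; ½·erfc(1.807) = 0.005302.
C = 23 × 0.005302 = 0.122 mg/L.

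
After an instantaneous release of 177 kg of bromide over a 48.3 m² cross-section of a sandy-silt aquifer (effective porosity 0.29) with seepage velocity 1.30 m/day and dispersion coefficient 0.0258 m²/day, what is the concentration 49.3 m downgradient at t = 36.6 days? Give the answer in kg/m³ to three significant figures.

1.68 kg/m³

For an instantaneous plane source, C(x,t) = M/(n_e·A·√(4πDt)) · exp(−(x−vt)²/(4Dt)), with n_e·A the pore (flow) area.
Plume center vt = 1.30 × 36.6 = 47.58 m, so the well at 49.3 m is 1.72 m downgradient of the peak.
√(4πDt) = 3.445 m, giving peak height M/(n_e·A·√(4πDt)) = 177/(0.29 × 48.3 × 3.445) = 3.668 kg/m³.
(x−vt)²/(4Dt) = (1.72)²/(4 × 0.0258 × 36.6) = 0.7832; exp(−0.7832) = 0.4569.
C = 3.668 × 0.4569 = 1.68 kg/m³.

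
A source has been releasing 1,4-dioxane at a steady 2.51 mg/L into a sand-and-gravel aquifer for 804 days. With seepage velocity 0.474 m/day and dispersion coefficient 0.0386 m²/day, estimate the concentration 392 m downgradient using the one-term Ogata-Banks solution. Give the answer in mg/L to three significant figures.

0.209 mg/L

For a continuous step input, C/C₀ ≈ ½·erfc((x−vt)/(2√(Dt))).
vt = 0.474 × 804 = 381.096 m and 2√(Dt) = 2√(0.0386 × 804) = 11.14 m.
Argument (x−vt)/(2√(Dt)) = (392 − 381.096)/11.14 = 0.9788; ½·erfc(0.9788) = 0.08314.
C = 2.51 × 0.08314 = 0.209 mg/L.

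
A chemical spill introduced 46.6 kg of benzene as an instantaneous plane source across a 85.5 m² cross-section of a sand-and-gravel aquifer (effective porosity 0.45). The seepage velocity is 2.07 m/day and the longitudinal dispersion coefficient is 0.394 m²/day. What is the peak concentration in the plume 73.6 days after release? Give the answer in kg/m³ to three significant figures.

The peak of an instantaneous 1D plume sits at x = vt; there the Gaussian factor is 1 and C_max = M/(n_e·A·√(4πDt)), where n_e·A is the pore area the mass is dissolved in.
√(4πDt) = √(4π × 0.394 × 73.6) = 19.09 m, so C_max = 46.6/(0.45 × 85.5 × 19.09) = 0.0634 kg/m³.

0.0634 kg/m³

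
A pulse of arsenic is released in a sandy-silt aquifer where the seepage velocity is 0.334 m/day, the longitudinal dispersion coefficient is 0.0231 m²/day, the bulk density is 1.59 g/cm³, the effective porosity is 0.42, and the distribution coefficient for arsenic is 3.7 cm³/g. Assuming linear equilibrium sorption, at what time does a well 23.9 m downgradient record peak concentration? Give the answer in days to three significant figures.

Retardation factor R = 1 + ρ_b·K_d/n = 1 + 1.59 × 3.7/0.42 = 15.01.
Sorption retards both mechanisms: v_R = v/R = 0.02225 m/day, D_R = D/R = 0.001539 m²/day.
Peak time from v_R²t² + 2D_R t − x² = 0: t = (√(D_R² + v_R²x²) − D_R)/v_R².
√(D_R² + v_R²x²) = √(0.001539² + 0.02225² × 23.9²) = 0.5318; v_R² = 0.0004951.
t = (0.5318 − 0.001539)/0.0004951 = 1070 days.

1070 days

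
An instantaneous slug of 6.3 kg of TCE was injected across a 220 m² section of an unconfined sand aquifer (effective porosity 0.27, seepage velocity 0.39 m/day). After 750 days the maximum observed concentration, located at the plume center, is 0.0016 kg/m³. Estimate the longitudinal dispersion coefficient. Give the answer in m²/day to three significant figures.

At the plume center C_max = M/(n_e·A·√(4πDt)), so D = M²/(4πt·(n_e·A·C_max)²).
n_e·A·C_max = 0.27 × 220 × 0.0016 = 0.09504 kg/m.
D = 6.3²/(4π × 750 × 0.09504²) = 0.466 m²/day.

0.466 m²/day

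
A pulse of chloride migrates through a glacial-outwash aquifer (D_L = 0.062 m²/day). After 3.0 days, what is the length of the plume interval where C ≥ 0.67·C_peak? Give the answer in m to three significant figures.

The plume is Gaussian with σ = √(2Dt) = √(2 × 0.062 × 3.0) = 0.6099 m.
C/C_peak = exp(−Δx²/(2σ²)) = 0.67 ⇒ Δx = σ·√(−2 ln 0.67) = 0.6099 × 0.8950 = 0.5459 m.
Width = 2Δx = 1.09 m.

1.09 m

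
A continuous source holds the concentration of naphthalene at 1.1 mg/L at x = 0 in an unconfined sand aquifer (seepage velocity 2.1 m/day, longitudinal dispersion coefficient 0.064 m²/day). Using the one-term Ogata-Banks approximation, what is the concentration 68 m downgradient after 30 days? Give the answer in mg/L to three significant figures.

0.00590 mg/L

For a continuous step input, C/C₀ ≈ ½·erfc((x−vt)/(2√(Dt))).
vt = 2.1 × 30 = 63 m and 2√(Dt) = 2√(0.064 × 30) = 2.771 m.
Argument (x−vt)/(2√(Dt)) = (68 − 63)/2.771 = 1.804; ½·erfc(1.804) = 0.005367.
C = 1.1 × 0.005367 = 0.00590 mg/L.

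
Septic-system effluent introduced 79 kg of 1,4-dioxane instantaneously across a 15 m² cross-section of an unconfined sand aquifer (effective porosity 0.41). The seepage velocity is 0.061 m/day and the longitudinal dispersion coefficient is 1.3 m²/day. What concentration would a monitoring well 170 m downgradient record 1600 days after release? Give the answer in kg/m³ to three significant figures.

0.0423 kg/m³

For an instantaneous plane source, C(x,t) = M/(n_e·A·√(4πDt)) · exp(−(x−vt)²/(4Dt)), with n_e·A the pore (flow) area.
Plume center vt = 0.061 × 1600 = 97.6 m, so the well at 170 m is 72.4 m downgradient of the peak.
√(4πDt) = 161.7 m, giving peak height M/(n_e·A·√(4πDt)) = 79/(0.41 × 15 × 161.7) = 0.07944 kg/m³.
(x−vt)²/(4Dt) = (72.4)²/(4 × 1.3 × 1600) = 0.6300; exp(−0.6300) = 0.5326.
C = 0.07944 × 0.5326 = 0.0423 kg/m³.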